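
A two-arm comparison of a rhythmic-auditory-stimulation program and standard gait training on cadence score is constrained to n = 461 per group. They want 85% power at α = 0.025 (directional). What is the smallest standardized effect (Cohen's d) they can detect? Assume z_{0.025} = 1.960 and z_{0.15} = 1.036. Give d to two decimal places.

d_min ≈ 0.20

For two independent groups of n = 461 each: d_min = (z_{α} + z_β)·√(2/n).
z-sum = 1.960 + 1.036 = 2.996.
d_min = 2.996 × √(2/461) = 2.996 × 0.0659 = 0.197.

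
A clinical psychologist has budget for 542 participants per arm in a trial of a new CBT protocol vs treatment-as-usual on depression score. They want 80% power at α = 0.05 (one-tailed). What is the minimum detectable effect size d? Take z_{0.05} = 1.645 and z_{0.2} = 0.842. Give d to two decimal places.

For two independent groups of n = 542 each: d_min = (z_{α} + z_β)·√(2/n).
z-sum = 1.645 + 0.842 = 2.487.
d_min = 2.487 × √(2/542) = 2.487 × 0.0607 = 0.151.

d_min ≈ 0.15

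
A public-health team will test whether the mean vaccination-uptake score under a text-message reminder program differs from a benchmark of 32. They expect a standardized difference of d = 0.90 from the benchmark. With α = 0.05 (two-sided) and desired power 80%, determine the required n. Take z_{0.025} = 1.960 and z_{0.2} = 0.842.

For a one-sample test: n = ((z_{α/2} + z_β) / d)².
z_{α/2} + z_β = 1.960 + 0.842 = 2.802.
n = (2.802 / 0.90)² = 3.113² = 9.69.
Round up.

n = 10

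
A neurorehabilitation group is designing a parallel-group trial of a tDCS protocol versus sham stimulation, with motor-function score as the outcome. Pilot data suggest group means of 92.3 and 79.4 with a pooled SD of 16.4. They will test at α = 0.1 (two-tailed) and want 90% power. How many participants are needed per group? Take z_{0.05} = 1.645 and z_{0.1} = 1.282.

Cohen's d = |M₁ − M₂| / SD_pooled = |92.3 − 79.4| / 16.4 = 12.9 / 16.4 = 0.787.
For two independent groups with equal n: n = 2·((z_{α/2} + z_β) / d)².
z_{α/2} + z_β = 1.645 + 1.282 = 2.927.
n = 2 × (2.927 / 0.787)² = 2 × 3.719² = 2 × 13.83 = 27.7.
Round up to the next whole participant.

n = 28 per group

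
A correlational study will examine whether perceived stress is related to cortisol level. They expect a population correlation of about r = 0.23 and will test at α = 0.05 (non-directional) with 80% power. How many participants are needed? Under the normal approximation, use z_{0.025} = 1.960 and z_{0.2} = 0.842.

n = 147

Fisher's z: C = ½·ln((1+r)/(1−r)) = ½·ln(1.5974) = 0.2342.
n = ((z_{α/2} + z_β)/C)² + 3.
(1.960 + 0.842) / 0.2342 = 2.802 / 0.2342 = 11.964.
n = 11.964² + 3 = 143.14 + 3 = 146.1.
Round up.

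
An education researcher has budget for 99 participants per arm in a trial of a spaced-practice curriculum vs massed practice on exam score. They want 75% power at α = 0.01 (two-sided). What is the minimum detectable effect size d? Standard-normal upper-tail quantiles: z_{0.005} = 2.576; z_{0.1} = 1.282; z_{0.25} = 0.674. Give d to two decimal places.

For two independent groups of n = 99 each: d_min = (z_{α/2} + z_β)·√(2/n).
z-sum = 2.576 + 0.674 = 3.250.
d_min = 3.250 × √(2/99) = 3.250 × 0.1421 = 0.462.

d_min ≈ 0.46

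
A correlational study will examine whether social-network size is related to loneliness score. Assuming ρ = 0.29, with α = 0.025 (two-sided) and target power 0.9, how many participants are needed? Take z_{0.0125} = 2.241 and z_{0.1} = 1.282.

n = 143

Fisher's z: C = ½·ln((1+r)/(1−r)) = ½·ln(1.8169) = 0.2986.
n = ((z_{α/2} + z_β)/C)² + 3.
(2.241 + 1.282) / 0.2986 = 3.523 / 0.2986 = 11.798.
n = 11.798² + 3 = 139.20 + 3 = 142.2.
Round up.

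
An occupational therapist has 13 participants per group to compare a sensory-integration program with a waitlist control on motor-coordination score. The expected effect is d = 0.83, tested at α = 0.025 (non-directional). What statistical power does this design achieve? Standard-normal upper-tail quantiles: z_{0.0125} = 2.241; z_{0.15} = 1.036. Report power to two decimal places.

power ≈ 0.45

For two equal groups, power = Φ(d·√(n/2) − z_{α/2}).
d·√(n/2) = 0.83 × √(13/2) = 0.83 × 2.550 = 2.116.
z_β = 2.116 − 2.241 = -0.125.
Power = Φ(-0.125) = 0.450.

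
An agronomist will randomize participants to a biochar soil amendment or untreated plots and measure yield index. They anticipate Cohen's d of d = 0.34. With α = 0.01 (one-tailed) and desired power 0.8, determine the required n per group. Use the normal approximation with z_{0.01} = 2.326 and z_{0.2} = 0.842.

n = 174 per group

For two independent groups with equal n: n = 2·((z_{α} + z_β) / d)².
z_{α} + z_β = 2.326 + 0.842 = 3.168.
n = 2 × (3.168 / 0.34)² = 2 × 9.318² = 2 × 86.82 = 173.6.
Round up to the next whole participant.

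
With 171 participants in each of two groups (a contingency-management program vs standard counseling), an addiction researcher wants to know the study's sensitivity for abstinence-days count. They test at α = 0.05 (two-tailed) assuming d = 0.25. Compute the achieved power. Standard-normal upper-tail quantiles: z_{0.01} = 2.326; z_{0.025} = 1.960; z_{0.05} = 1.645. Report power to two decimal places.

For two equal groups, power = Φ(d·√(n/2) − z_{α/2}).
d·√(n/2) = 0.25 × √(171/2) = 0.25 × 9.247 = 2.312.
z_β = 2.312 − 1.960 = 0.352.
Power = Φ(0.352) = 0.637.

power ≈ 0.64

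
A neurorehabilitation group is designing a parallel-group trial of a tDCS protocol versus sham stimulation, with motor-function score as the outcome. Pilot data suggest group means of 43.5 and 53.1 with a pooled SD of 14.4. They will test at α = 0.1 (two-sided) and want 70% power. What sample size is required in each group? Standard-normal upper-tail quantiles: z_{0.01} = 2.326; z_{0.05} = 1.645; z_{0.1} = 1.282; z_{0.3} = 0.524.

Cohen's d = |M₁ − M₂| / SD_pooled = |43.5 − 53.1| / 14.4 = 9.6 / 14.4 = 0.667.
For two independent groups with equal n: n = 2·((z_{α/2} + z_β) / d)².
z_{α/2} + z_β = 1.645 + 0.524 = 2.169.
n = 2 × (2.169 / 0.667)² = 2 × 3.252² = 2 × 10.57 = 21.1.
Round up to the next whole participant.

n = 22 per group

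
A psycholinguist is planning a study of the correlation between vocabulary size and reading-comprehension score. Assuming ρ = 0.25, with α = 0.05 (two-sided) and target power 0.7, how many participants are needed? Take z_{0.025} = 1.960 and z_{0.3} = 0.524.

Fisher's z: C = ½·ln((1+r)/(1−r)) = ½·ln(1.6667) = 0.2554.
n = ((z_{α/2} + z_β)/C)² + 3.
(1.960 + 0.524) / 0.2554 = 2.484 / 0.2554 = 9.726.
n = 9.726² + 3 = 94.59 + 3 = 97.6.
Round up.

n = 98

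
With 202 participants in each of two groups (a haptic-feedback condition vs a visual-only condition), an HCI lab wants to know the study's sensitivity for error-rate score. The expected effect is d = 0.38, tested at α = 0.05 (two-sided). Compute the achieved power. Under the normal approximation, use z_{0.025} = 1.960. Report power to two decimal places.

power ≈ 0.97

For two equal groups, power = Φ(d·√(n/2) − z_{α/2}).
d·√(n/2) = 0.38 × √(202/2) = 0.38 × 10.050 = 3.819.
z_β = 3.819 − 1.960 = 1.859.
Power = Φ(1.859) = 0.968.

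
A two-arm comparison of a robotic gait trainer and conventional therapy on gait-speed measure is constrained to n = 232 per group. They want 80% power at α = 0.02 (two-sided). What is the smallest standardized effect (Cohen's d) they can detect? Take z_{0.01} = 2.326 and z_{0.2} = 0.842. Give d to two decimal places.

For two independent groups of n = 232 each: d_min = (z_{α/2} + z_β)·√(2/n).
z-sum = 2.326 + 0.842 = 3.168.
d_min = 3.168 × √(2/232) = 3.168 × 0.0928 = 0.294.

d_min ≈ 0.29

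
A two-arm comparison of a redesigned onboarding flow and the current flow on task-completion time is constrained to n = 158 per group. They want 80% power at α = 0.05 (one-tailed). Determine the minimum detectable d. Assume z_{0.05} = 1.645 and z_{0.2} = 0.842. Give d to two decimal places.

d_min ≈ 0.28

For two independent groups of n = 158 each: d_min = (z_{α} + z_β)·√(2/n).
z-sum = 1.645 + 0.842 = 2.487.
d_min = 2.487 × √(2/158) = 2.487 × 0.1125 = 0.280.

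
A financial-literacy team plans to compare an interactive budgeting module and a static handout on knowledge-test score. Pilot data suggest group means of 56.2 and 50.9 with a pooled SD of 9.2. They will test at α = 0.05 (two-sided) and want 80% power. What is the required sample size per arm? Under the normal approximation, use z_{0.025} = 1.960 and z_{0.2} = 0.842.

Cohen's d = |M₁ − M₂| / SD_pooled = |56.2 − 50.9| / 9.2 = 5.3 / 9.2 = 0.576.
For two independent groups with equal n: n = 2·((z_{α/2} + z_β) / d)².
z_{α/2} + z_β = 1.960 + 0.842 = 2.802.
n = 2 × (2.802 / 0.576)² = 2 × 4.865² = 2 × 23.66 = 47.3.
Round up to the next whole participant.

n = 48 per group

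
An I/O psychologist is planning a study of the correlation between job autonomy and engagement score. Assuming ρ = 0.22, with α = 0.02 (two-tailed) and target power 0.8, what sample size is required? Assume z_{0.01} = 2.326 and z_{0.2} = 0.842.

Fisher's z: C = ½·ln((1+r)/(1−r)) = ½·ln(1.5641) = 0.2237.
n = ((z_{α/2} + z_β)/C)² + 3.
(2.326 + 0.842) / 0.2237 = 3.168 / 0.2237 = 14.162.
n = 14.162² + 3 = 200.56 + 3 = 203.6.
Round up.

n = 204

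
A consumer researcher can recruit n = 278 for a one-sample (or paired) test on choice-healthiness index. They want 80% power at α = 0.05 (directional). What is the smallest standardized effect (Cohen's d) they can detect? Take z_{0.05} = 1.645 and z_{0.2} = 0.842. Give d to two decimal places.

d_min ≈ 0.15

For a single sample (or paired design) of n = 278: d_min = (z_{α} + z_β)/√n.
z-sum = 1.645 + 0.842 = 2.487.
d_min = 2.487 / √278 = 2.487 / 16.673 = 0.149.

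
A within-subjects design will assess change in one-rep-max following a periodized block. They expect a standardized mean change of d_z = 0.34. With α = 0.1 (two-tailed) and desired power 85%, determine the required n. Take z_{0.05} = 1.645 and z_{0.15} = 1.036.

For a paired (one-sample on differences) test: n = ((z_{α/2} + z_β) / d)².
z_{α/2} + z_β = 1.645 + 1.036 = 2.681.
n = (2.681 / 0.34)² = 7.885² = 62.18.
Round up.

n = 63 pairs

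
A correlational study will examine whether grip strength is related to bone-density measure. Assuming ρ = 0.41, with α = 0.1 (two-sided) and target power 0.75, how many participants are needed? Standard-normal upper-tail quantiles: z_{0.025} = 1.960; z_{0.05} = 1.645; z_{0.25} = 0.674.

n = 32

Fisher's z: C = ½·ln((1+r)/(1−r)) = ½·ln(2.3898) = 0.4356.
n = ((z_{α/2} + z_β)/C)² + 3.
(1.645 + 0.674) / 0.4356 = 2.319 / 0.4356 = 5.324.
n = 5.324² + 3 = 28.34 + 3 = 31.3.
Round up.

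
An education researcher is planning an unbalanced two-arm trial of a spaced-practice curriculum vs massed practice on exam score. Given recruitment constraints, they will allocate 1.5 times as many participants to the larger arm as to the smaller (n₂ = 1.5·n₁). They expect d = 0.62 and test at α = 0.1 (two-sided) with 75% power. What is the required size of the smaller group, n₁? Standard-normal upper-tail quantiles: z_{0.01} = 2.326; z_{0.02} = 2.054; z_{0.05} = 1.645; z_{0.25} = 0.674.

n₁ = 24

With allocation ratio k = n₂/n₁ = 1.5, Var(x̄₁−x̄₂) = σ²(1/n₁ + 1/(k·n₁)) = σ²·(k+1)/(k·n₁).
So n₁ = (1 + 1/k)·((z_{α/2} + z_β)/d)² = 1.667 × (2.319/0.62)².
n₁ = 1.667 × 13.99 = 23.3.
Round up: n₁ = 24, giving n₂ = 1.5 × 24 = 36.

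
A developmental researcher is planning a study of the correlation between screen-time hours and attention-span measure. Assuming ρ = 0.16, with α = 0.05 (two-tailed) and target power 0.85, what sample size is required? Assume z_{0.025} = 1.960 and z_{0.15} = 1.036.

n = 348

Fisher's z: C = ½·ln((1+r)/(1−r)) = ½·ln(1.3810) = 0.1614.
n = ((z_{α/2} + z_β)/C)² + 3.
(1.960 + 1.036) / 0.1614 = 2.996 / 0.1614 = 18.563.
n = 18.563² + 3 = 344.57 + 3 = 347.6.
Round up.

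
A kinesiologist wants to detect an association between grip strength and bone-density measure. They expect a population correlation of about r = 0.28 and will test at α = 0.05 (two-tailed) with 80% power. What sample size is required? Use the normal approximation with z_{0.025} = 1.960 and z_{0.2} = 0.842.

Fisher's z: C = ½·ln((1+r)/(1−r)) = ½·ln(1.7778) = 0.2877.
n = ((z_{α/2} + z_β)/C)² + 3.
(1.960 + 0.842) / 0.2877 = 2.802 / 0.2877 = 9.739.
n = 9.739² + 3 = 94.85 + 3 = 97.9.
Round up.

n = 98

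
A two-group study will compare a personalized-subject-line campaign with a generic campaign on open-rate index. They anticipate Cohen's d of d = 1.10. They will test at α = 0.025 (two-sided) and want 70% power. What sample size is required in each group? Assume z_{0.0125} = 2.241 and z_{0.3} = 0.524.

n = 13 per group

For two independent groups with equal n: n = 2·((z_{α/2} + z_β) / d)².
z_{α/2} + z_β = 2.241 + 0.524 = 2.765.
n = 2 × (2.765 / 1.10)² = 2 × 2.514² = 2 × 6.32 = 12.6.
Round up to the next whole participant.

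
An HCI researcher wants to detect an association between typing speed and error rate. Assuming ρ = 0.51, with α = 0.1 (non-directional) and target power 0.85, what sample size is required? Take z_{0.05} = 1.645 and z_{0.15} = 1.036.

Fisher's z: C = ½·ln((1+r)/(1−r)) = ½·ln(3.0816) = 0.5627.
n = ((z_{α/2} + z_β)/C)² + 3.
(1.645 + 1.036) / 0.5627 = 2.681 / 0.5627 = 4.765.
n = 4.765² + 3 = 22.70 + 3 = 25.7.
Round up.

n = 26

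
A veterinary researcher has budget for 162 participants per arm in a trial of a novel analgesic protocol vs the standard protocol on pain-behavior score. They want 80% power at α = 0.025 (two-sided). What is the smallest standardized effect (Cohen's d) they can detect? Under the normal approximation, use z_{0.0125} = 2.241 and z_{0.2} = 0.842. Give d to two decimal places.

For two independent groups of n = 162 each: d_min = (z_{α/2} + z_β)·√(2/n).
z-sum = 2.241 + 0.842 = 3.083.
d_min = 3.083 × √(2/162) = 3.083 × 0.1111 = 0.343.

d_min ≈ 0.34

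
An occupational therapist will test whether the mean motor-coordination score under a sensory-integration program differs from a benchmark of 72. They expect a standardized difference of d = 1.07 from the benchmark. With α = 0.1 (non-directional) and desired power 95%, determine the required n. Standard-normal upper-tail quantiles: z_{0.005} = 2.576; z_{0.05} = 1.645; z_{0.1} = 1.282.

For a one-sample test: n = ((z_{α/2} + z_β) / d)².
z_{α/2} + z_β = 1.645 + 1.645 = 3.290.
n = (3.290 / 1.07)² = 3.075² = 9.45.
Round up.

n = 10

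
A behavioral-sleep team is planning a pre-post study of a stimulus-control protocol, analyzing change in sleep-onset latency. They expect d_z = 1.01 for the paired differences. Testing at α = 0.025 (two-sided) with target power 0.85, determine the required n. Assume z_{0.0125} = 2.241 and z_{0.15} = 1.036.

For a paired (one-sample on differences) test: n = ((z_{α/2} + z_β) / d)².
z_{α/2} + z_β = 2.241 + 1.036 = 3.277.
n = (3.277 / 1.01)² = 3.245² = 10.53.
Round up.

n = 11 pairs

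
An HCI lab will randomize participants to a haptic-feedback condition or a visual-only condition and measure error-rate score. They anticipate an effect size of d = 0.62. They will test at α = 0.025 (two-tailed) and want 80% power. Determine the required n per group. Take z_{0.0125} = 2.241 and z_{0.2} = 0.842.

n = 50 per group

For two independent groups with equal n: n = 2·((z_{α/2} + z_β) / d)².
z_{α/2} + z_β = 2.241 + 0.842 = 3.083.
n = 2 × (3.083 / 0.62)² = 2 × 4.973² = 2 × 24.73 = 49.5.
Round up to the next whole participant.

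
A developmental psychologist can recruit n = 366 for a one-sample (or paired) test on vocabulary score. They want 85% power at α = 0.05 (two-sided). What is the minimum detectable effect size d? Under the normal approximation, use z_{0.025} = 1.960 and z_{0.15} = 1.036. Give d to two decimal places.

For a single sample (or paired design) of n = 366: d_min = (z_{α/2} + z_β)/√n.
z-sum = 1.960 + 1.036 = 2.996.
d_min = 2.996 / √366 = 2.996 / 19.131 = 0.157.

d_min ≈ 0.16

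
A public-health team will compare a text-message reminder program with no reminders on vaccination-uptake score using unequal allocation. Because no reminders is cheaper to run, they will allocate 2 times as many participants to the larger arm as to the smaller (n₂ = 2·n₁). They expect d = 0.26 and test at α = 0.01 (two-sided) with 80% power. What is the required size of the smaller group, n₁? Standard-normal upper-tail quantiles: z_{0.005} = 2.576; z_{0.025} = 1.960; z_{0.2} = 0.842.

n₁ = 260

With allocation ratio k = n₂/n₁ = 2, Var(x̄₁−x̄₂) = σ²(1/n₁ + 1/(k·n₁)) = σ²·(k+1)/(k·n₁).
So n₁ = (1 + 1/k)·((z_{α/2} + z_β)/d)² = 1.500 × (3.418/0.26)².
n₁ = 1.500 × 172.82 = 259.2.
Round up: n₁ = 260, giving n₂ = 2 × 260 = 520.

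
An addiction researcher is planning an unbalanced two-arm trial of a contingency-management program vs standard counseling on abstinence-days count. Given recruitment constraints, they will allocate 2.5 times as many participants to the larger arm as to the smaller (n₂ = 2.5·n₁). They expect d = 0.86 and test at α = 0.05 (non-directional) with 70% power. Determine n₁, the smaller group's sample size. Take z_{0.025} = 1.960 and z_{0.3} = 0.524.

With allocation ratio k = n₂/n₁ = 2.5, Var(x̄₁−x̄₂) = σ²(1/n₁ + 1/(k·n₁)) = σ²·(k+1)/(k·n₁).
So n₁ = (1 + 1/k)·((z_{α/2} + z_β)/d)² = 1.400 × (2.484/0.86)².
n₁ = 1.400 × 8.34 = 11.7.
Round up: n₁ = 12, giving n₂ = 2.5 × 12 = 30.

n₁ = 12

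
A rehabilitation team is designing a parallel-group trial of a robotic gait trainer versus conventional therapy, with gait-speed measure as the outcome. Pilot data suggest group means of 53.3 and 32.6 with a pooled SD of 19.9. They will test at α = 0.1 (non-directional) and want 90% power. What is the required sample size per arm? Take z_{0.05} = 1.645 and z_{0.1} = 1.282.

n = 16 per group

Cohen's d = |M₁ − M₂| / SD_pooled = |53.3 − 32.6| / 19.9 = 20.7 / 19.9 = 1.040.
For two independent groups with equal n: n = 2·((z_{α/2} + z_β) / d)².
z_{α/2} + z_β = 1.645 + 1.282 = 2.927.
n = 2 × (2.927 / 1.040)² = 2 × 2.814² = 2 × 7.92 = 15.8.
Round up to the next whole participant.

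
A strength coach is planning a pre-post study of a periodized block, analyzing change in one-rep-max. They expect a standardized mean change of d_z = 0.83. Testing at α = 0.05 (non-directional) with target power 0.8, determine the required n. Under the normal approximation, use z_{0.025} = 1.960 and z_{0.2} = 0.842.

n = 12 pairs

For a paired (one-sample on differences) test: n = ((z_{α/2} + z_β) / d)².
z_{α/2} + z_β = 1.960 + 0.842 = 2.802.
n = (2.802 / 0.83)² = 3.376² = 11.40.
Round up.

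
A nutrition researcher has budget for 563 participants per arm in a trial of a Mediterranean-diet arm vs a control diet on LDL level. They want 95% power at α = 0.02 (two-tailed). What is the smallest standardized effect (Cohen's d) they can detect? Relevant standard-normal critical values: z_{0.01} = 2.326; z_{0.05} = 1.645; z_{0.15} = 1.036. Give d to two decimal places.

d_min ≈ 0.24

For two independent groups of n = 563 each: d_min = (z_{α/2} + z_β)·√(2/n).
z-sum = 2.326 + 1.645 = 3.971.
d_min = 3.971 × √(2/563) = 3.971 × 0.0596 = 0.237.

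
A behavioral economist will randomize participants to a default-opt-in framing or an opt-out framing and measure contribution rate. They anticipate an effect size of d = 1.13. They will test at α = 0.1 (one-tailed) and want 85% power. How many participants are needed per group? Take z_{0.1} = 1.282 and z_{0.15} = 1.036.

For two independent groups with equal n: n = 2·((z_{α} + z_β) / d)².
z_{α} + z_β = 1.282 + 1.036 = 2.318.
n = 2 × (2.318 / 1.13)² = 2 × 2.051² = 2 × 4.21 = 8.4.
Round up to the next whole participant.

n = 9 per group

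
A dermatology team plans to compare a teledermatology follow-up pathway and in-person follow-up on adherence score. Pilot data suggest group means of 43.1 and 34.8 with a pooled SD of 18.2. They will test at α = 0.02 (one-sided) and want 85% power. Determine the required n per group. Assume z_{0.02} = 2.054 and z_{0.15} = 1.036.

n = 92 per group

Cohen's d = |M₁ − M₂| / SD_pooled = |43.1 − 34.8| / 18.2 = 8.3 / 18.2 = 0.456.
For two independent groups with equal n: n = 2·((z_{α} + z_β) / d)².
z_{α} + z_β = 2.054 + 1.036 = 3.090.
n = 2 × (3.090 / 0.456)² = 2 × 6.776² = 2 × 45.92 = 91.8.
Round up to the next whole participant.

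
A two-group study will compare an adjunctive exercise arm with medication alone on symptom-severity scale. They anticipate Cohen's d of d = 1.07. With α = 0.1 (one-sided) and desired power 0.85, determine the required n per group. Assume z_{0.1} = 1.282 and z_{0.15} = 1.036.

For two independent groups with equal n: n = 2·((z_{α} + z_β) / d)².
z_{α} + z_β = 1.282 + 1.036 = 2.318.
n = 2 × (2.318 / 1.07)² = 2 × 2.166² = 2 × 4.69 = 9.4.
Round up to the next whole participant.

n = 10 per group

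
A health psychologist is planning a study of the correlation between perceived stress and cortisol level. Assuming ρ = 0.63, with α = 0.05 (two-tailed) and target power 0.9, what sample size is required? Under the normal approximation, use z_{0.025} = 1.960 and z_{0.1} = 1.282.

Fisher's z: C = ½·ln((1+r)/(1−r)) = ½·ln(4.4054) = 0.7414.
n = ((z_{α/2} + z_β)/C)² + 3.
(1.960 + 1.282) / 0.7414 = 3.242 / 0.7414 = 4.373.
n = 4.373² + 3 = 19.12 + 3 = 22.1.
Round up.

n = 23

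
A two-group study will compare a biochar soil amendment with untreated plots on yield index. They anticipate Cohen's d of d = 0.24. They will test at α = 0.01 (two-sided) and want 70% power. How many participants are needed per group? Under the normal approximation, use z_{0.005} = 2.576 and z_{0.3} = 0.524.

For two independent groups with equal n: n = 2·((z_{α/2} + z_β) / d)².
z_{α/2} + z_β = 2.576 + 0.524 = 3.100.
n = 2 × (3.100 / 0.24)² = 2 × 12.917² = 2 × 166.84 = 333.7.
Round up to the next whole participant.

n = 334 per group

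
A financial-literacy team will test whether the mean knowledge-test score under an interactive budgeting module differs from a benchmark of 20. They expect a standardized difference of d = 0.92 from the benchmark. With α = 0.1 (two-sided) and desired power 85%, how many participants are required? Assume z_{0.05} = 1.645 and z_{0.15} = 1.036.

For a one-sample test: n = ((z_{α/2} + z_β) / d)².
z_{α/2} + z_β = 1.645 + 1.036 = 2.681.
n = (2.681 / 0.92)² = 2.914² = 8.49.
Round up.

n = 9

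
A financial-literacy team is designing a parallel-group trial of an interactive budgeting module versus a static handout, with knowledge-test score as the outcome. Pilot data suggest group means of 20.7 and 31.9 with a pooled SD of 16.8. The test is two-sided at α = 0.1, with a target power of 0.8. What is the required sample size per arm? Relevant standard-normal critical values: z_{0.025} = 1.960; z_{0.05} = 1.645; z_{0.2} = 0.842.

Cohen's d = |M₁ − M₂| / SD_pooled = |20.7 − 31.9| / 16.8 = 11.2 / 16.8 = 0.667.
For two independent groups with equal n: n = 2·((z_{α/2} + z_β) / d)².
z_{α/2} + z_β = 1.645 + 0.842 = 2.487.
n = 2 × (2.487 / 0.667)² = 2 × 3.729² = 2 × 13.90 = 27.8.
Round up to the next whole participant.

n = 28 per group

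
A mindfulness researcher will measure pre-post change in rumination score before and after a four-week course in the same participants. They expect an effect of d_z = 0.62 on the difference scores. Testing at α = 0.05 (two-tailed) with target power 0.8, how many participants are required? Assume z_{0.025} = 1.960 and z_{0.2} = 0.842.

n = 21 pairs

For a paired (one-sample on differences) test: n = ((z_{α/2} + z_β) / d)².
z_{α/2} + z_β = 1.960 + 0.842 = 2.802.
n = (2.802 / 0.62)² = 4.519² = 20.42.
Round up.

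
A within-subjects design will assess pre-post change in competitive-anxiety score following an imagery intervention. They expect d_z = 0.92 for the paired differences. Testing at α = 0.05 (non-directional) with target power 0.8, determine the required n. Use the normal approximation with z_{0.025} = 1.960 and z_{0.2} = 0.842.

n = 10 pairs

For a paired (one-sample on differences) test: n = ((z_{α/2} + z_β) / d)².
z_{α/2} + z_β = 1.960 + 0.842 = 2.802.
n = (2.802 / 0.92)² = 3.046² = 9.28.
Round up.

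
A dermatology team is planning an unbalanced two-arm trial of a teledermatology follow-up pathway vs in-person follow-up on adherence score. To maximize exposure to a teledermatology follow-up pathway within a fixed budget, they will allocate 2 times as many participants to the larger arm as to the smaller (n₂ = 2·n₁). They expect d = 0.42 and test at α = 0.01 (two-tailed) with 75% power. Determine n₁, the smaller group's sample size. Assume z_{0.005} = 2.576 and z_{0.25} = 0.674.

With allocation ratio k = n₂/n₁ = 2, Var(x̄₁−x̄₂) = σ²(1/n₁ + 1/(k·n₁)) = σ²·(k+1)/(k·n₁).
So n₁ = (1 + 1/k)·((z_{α/2} + z_β)/d)² = 1.500 × (3.250/0.42)².
n₁ = 1.500 × 59.88 = 89.8.
Round up: n₁ = 90, giving n₂ = 2 × 90 = 180.

n₁ = 90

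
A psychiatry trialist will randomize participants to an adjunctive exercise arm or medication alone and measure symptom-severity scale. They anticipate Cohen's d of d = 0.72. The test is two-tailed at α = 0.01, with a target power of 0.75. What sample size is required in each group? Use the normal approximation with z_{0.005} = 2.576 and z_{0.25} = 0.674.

n = 41 per group

For two independent groups with equal n: n = 2·((z_{α/2} + z_β) / d)².
z_{α/2} + z_β = 2.576 + 0.674 = 3.250.
n = 2 × (3.250 / 0.72)² = 2 × 4.514² = 2 × 20.38 = 40.8.
Round up to the next whole participant.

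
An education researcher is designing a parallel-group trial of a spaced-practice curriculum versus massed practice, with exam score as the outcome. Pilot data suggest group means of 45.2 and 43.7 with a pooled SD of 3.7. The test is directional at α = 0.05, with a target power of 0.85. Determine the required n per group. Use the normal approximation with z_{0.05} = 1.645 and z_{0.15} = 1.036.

n = 88 per group

Cohen's d = |M₁ − M₂| / SD_pooled = |45.2 − 43.7| / 3.7 = 1.5 / 3.7 = 0.405.
For two independent groups with equal n: n = 2·((z_{α} + z_β) / d)².
z_{α} + z_β = 1.645 + 1.036 = 2.681.
n = 2 × (2.681 / 0.405)² = 2 × 6.620² = 2 × 43.82 = 87.6.
Round up to the next whole participant.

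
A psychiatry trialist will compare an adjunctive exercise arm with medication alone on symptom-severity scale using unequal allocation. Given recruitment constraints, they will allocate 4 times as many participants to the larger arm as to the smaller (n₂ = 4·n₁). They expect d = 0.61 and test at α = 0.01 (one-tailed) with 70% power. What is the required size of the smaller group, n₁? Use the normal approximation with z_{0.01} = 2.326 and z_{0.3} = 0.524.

With allocation ratio k = n₂/n₁ = 4, Var(x̄₁−x̄₂) = σ²(1/n₁ + 1/(k·n₁)) = σ²·(k+1)/(k·n₁).
So n₁ = (1 + 1/k)·((z_{α} + z_β)/d)² = 1.250 × (2.850/0.61)².
n₁ = 1.250 × 21.83 = 27.3.
Round up: n₁ = 28, giving n₂ = 4 × 28 = 112.

n₁ = 28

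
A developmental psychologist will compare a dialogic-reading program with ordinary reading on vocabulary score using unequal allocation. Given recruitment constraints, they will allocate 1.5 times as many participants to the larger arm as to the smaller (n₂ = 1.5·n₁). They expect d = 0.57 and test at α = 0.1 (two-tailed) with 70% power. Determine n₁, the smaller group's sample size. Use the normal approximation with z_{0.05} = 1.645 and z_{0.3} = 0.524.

n₁ = 25

With allocation ratio k = n₂/n₁ = 1.5, Var(x̄₁−x̄₂) = σ²(1/n₁ + 1/(k·n₁)) = σ²·(k+1)/(k·n₁).
So n₁ = (1 + 1/k)·((z_{α/2} + z_β)/d)² = 1.667 × (2.169/0.57)².
n₁ = 1.667 × 14.48 = 24.1.
Round up: n₁ = 25, giving n₂ = ⌈1.5 × 25⌉ = ⌈37.5⌉ = 38.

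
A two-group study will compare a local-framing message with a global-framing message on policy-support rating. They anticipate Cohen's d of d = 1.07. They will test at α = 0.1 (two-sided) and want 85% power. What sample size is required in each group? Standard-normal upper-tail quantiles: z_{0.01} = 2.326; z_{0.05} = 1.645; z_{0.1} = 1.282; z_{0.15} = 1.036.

For two independent groups with equal n: n = 2·((z_{α/2} + z_β) / d)².
z_{α/2} + z_β = 1.645 + 1.036 = 2.681.
n = 2 × (2.681 / 1.07)² = 2 × 2.506² = 2 × 6.28 = 12.6.
Round up to the next whole participant.

n = 13 per group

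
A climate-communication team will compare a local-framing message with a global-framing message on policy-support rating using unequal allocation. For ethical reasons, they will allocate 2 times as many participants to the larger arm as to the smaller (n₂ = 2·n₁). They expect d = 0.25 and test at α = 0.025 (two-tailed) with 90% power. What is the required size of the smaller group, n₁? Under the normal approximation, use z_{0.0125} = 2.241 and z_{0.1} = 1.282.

n₁ = 298

With allocation ratio k = n₂/n₁ = 2, Var(x̄₁−x̄₂) = σ²(1/n₁ + 1/(k·n₁)) = σ²·(k+1)/(k·n₁).
So n₁ = (1 + 1/k)·((z_{α/2} + z_β)/d)² = 1.500 × (3.523/0.25)².
n₁ = 1.500 × 198.58 = 297.9.
Round up: n₁ = 298, giving n₂ = 2 × 298 = 596.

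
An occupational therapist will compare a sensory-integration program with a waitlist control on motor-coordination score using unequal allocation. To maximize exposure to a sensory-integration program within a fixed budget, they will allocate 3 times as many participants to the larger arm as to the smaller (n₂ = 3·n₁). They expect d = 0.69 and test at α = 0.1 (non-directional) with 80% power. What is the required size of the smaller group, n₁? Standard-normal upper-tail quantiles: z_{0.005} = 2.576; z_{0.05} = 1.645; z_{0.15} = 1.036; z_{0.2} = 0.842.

With allocation ratio k = n₂/n₁ = 3, Var(x̄₁−x̄₂) = σ²(1/n₁ + 1/(k·n₁)) = σ²·(k+1)/(k·n₁).
So n₁ = (1 + 1/k)·((z_{α/2} + z_β)/d)² = 1.333 × (2.487/0.69)².
n₁ = 1.333 × 12.99 = 17.3.
Round up: n₁ = 18, giving n₂ = 3 × 18 = 54.

n₁ = 18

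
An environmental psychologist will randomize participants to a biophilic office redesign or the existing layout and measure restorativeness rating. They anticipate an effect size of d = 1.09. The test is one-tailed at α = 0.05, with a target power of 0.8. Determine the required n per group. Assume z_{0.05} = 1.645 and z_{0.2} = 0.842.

n = 11 per group

For two independent groups with equal n: n = 2·((z_{α} + z_β) / d)².
z_{α} + z_β = 1.645 + 0.842 = 2.487.
n = 2 × (2.487 / 1.09)² = 2 × 2.282² = 2 × 5.21 = 10.4.
Round up to the next whole participant.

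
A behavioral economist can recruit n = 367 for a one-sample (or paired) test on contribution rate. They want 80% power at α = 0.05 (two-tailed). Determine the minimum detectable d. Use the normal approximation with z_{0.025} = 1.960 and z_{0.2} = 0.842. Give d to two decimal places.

d_min ≈ 0.15

For a single sample (or paired design) of n = 367: d_min = (z_{α/2} + z_β)/√n.
z-sum = 1.960 + 0.842 = 2.802.
d_min = 2.802 / √367 = 2.802 / 19.157 = 0.146.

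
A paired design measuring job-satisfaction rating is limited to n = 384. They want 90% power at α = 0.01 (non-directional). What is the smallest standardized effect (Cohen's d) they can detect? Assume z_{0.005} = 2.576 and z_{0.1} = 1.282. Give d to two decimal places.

For a single sample (or paired design) of n = 384: d_min = (z_{α/2} + z_β)/√n.
z-sum = 2.576 + 1.282 = 3.858.
d_min = 3.858 / √384 = 3.858 / 19.596 = 0.197.

d_min ≈ 0.20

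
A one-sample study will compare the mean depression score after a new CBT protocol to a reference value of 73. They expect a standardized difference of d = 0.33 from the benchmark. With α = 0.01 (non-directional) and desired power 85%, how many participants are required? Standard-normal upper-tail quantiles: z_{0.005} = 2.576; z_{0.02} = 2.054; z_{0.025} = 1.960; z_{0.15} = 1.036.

For a one-sample test: n = ((z_{α/2} + z_β) / d)².
z_{α/2} + z_β = 2.576 + 1.036 = 3.612.
n = (3.612 / 0.33)² = 10.945² = 119.80.
Round up.

n = 120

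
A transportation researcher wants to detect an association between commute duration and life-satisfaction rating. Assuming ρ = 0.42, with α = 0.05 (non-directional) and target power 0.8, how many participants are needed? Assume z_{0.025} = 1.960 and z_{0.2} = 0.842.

Fisher's z: C = ½·ln((1+r)/(1−r)) = ½·ln(2.4483) = 0.4477.
n = ((z_{α/2} + z_β)/C)² + 3.
(1.960 + 0.842) / 0.4477 = 2.802 / 0.4477 = 6.259.
n = 6.259² + 3 = 39.17 + 3 = 42.2.
Round up.

n = 43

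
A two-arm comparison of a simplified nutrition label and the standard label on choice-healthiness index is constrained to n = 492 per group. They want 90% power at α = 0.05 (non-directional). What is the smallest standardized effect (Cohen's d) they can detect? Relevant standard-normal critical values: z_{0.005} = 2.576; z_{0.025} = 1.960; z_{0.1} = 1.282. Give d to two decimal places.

For two independent groups of n = 492 each: d_min = (z_{α/2} + z_β)·√(2/n).
z-sum = 1.960 + 1.282 = 3.242.
d_min = 3.242 × √(2/492) = 3.242 × 0.0638 = 0.207.

d_min ≈ 0.21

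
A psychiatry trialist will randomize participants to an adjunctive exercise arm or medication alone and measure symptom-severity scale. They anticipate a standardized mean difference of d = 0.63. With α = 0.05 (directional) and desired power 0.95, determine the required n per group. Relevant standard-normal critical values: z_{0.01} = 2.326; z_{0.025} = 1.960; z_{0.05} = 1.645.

n = 55 per group

For two independent groups with equal n: n = 2·((z_{α} + z_β) / d)².
z_{α} + z_β = 1.645 + 1.645 = 3.290.
n = 2 × (3.290 / 0.63)² = 2 × 5.222² = 2 × 27.27 = 54.5.
Round up to the next whole participant.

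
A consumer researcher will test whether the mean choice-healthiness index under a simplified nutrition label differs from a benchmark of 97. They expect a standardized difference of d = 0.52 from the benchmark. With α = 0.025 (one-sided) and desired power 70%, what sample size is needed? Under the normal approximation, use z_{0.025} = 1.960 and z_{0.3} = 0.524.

n = 23

For a one-sample test: n = ((z_{α} + z_β) / d)².
z_{α} + z_β = 1.960 + 0.524 = 2.484.
n = (2.484 / 0.52)² = 4.777² = 22.82.
Round up.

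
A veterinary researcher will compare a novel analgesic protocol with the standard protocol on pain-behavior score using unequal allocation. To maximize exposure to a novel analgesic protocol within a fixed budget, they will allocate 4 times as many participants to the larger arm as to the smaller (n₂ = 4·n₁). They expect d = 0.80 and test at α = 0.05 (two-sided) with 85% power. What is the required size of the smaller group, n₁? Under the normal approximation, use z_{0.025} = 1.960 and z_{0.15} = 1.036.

n₁ = 18

With allocation ratio k = n₂/n₁ = 4, Var(x̄₁−x̄₂) = σ²(1/n₁ + 1/(k·n₁)) = σ²·(k+1)/(k·n₁).
So n₁ = (1 + 1/k)·((z_{α/2} + z_β)/d)² = 1.250 × (2.996/0.80)².
n₁ = 1.250 × 14.03 = 17.5.
Round up: n₁ = 18, giving n₂ = 4 × 18 = 72.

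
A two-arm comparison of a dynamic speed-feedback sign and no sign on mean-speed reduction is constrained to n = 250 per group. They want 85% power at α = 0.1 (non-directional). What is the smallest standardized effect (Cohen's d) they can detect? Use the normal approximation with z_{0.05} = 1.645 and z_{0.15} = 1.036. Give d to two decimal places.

d_min ≈ 0.24

For two independent groups of n = 250 each: d_min = (z_{α/2} + z_β)·√(2/n).
z-sum = 1.645 + 1.036 = 2.681.
d_min = 2.681 × √(2/250) = 2.681 × 0.0894 = 0.240.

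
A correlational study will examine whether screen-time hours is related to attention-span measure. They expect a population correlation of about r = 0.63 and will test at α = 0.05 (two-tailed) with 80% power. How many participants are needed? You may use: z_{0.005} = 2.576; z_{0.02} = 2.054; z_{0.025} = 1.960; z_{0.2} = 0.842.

n = 18

Fisher's z: C = ½·ln((1+r)/(1−r)) = ½·ln(4.4054) = 0.7414.
n = ((z_{α/2} + z_β)/C)² + 3.
(1.960 + 0.842) / 0.7414 = 2.802 / 0.7414 = 3.779.
n = 3.779² + 3 = 14.28 + 3 = 17.3.
Round up.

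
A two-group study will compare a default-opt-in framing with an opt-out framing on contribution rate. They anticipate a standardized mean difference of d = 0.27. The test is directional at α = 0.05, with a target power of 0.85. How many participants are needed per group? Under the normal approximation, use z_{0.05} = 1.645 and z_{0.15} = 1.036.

For two independent groups with equal n: n = 2·((z_{α} + z_β) / d)².
z_{α} + z_β = 1.645 + 1.036 = 2.681.
n = 2 × (2.681 / 0.27)² = 2 × 9.930² = 2 × 98.60 = 197.2.
Round up to the next whole participant.

n = 198 per group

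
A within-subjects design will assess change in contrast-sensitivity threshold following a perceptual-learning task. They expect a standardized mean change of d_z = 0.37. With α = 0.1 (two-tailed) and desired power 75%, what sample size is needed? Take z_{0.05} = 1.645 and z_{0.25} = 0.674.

n = 40 pairs

For a paired (one-sample on differences) test: n = ((z_{α/2} + z_β) / d)².
z_{α/2} + z_β = 1.645 + 0.674 = 2.319.
n = (2.319 / 0.37)² = 6.268² = 39.28.
Round up.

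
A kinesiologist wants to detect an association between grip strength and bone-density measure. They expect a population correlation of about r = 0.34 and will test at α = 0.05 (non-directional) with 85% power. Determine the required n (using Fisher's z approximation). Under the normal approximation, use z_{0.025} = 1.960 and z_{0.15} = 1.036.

Fisher's z: C = ½·ln((1+r)/(1−r)) = ½·ln(2.0303) = 0.3541.
n = ((z_{α/2} + z_β)/C)² + 3.
(1.960 + 1.036) / 0.3541 = 2.996 / 0.3541 = 8.461.
n = 8.461² + 3 = 71.59 + 3 = 74.6.
Round up.

n = 75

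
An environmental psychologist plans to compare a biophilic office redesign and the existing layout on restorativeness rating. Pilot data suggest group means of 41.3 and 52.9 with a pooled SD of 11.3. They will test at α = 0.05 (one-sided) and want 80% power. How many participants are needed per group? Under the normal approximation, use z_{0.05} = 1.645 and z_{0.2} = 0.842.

n = 12 per group

Cohen's d = |M₁ − M₂| / SD_pooled = |41.3 − 52.9| / 11.3 = 11.6 / 11.3 = 1.027.
For two independent groups with equal n: n = 2·((z_{α} + z_β) / d)².
z_{α} + z_β = 1.645 + 0.842 = 2.487.
n = 2 × (2.487 / 1.027)² = 2 × 2.422² = 2 × 5.86 = 11.7.
Round up to the next whole participant.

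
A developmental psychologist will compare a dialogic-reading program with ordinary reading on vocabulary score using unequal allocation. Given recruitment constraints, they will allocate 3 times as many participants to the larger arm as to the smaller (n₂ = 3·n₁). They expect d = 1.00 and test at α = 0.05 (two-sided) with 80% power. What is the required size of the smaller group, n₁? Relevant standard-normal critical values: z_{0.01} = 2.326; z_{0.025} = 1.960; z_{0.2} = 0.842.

With allocation ratio k = n₂/n₁ = 3, Var(x̄₁−x̄₂) = σ²(1/n₁ + 1/(k·n₁)) = σ²·(k+1)/(k·n₁).
So n₁ = (1 + 1/k)·((z_{α/2} + z_β)/d)² = 1.333 × (2.802/1.00)².
n₁ = 1.333 × 7.85 = 10.5.
Round up: n₁ = 11, giving n₂ = 3 × 11 = 33.

n₁ = 11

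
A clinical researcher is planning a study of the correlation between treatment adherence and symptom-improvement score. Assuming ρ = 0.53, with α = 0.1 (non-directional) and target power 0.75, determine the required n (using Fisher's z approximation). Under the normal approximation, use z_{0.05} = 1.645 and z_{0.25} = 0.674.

Fisher's z: C = ½·ln((1+r)/(1−r)) = ½·ln(3.2553) = 0.5901.
n = ((z_{α/2} + z_β)/C)² + 3.
(1.645 + 0.674) / 0.5901 = 2.319 / 0.5901 = 3.930.
n = 3.930² + 3 = 15.44 + 3 = 18.4.
Round up.

n = 19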